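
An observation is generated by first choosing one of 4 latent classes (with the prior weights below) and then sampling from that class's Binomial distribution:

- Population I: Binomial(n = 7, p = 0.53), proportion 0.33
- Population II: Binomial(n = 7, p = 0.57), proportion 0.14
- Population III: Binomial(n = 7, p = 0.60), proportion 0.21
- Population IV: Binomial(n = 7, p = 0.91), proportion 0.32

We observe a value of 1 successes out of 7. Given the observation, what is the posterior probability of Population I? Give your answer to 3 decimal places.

P(component k | x) = P(Z=k)·f_k(x) / marginal(x), where marginal(x) = Σ_j P(Z=j)·f_j(x).
Binomial probabilities:
  f_I = C(7,1)·0.53^1·0.47^6 = 7·0.53·0.0107792 = 0.0399909
  f_II = C(7,1)·0.57^1·0.43^6 = 7·0.57·0.00632136 = 0.0252222
  f_III = C(7,1)·0.60^1·0.40^6 = 7·0.6·0.004096 = 0.0172032
  f_IV = C(7,1)·0.91^1·0.09^6 = 7·0.91·5.31441e-07 = 3.38528e-06
Unnormalised posteriors:
  P(Z=I)·f_I = 0.33 × 0.0399909 = 0.013197
  P(Z=II)·f_II = 0.14 × 0.0252222 = 0.00353111
  P(Z=III)·f_III = 0.21 × 0.0172032 = 0.00361267
  P(Z=IV)·f_IV = 0.32 × 3.38528e-06 = 1.08329e-06
Evidence: 0.013197 + 0.00353111 + 0.00361267 + 1.08329e-06 = 0.0203419
P(Population I | the observation) ≈ 0.649

0.649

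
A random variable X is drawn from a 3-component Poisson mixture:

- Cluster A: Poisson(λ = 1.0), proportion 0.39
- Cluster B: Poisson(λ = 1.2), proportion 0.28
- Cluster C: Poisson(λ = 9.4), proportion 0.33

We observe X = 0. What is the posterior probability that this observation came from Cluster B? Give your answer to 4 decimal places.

0.3702

By Bayes' theorem, P(k | x) = π_k f_k(x) / Σ_j π_j f_j(x).
Poisson probabilities:
  L_A = e^(−1.0)·1.0^0/0! = 0.367879
  L_B = e^(−1.2)·1.2^0/0! = 0.301194
  L_C = e^(−9.4)·9.4^0/0! = 8.27241e-05
Multiply by the mixture weights:
  π_A·L_A = 0.39 × 0.367879 = 0.143473
  π_B·L_B = 0.28 × 0.301194 = 0.0843344
  π_C·L_C = 0.33 × 8.27241e-05 = 2.72989e-05
Denominator: 0.143473 + 0.0843344 + 2.72989e-05 = 0.227835
Responsibility of Cluster B: 0.0843344 / 0.227835 ≈ 0.3702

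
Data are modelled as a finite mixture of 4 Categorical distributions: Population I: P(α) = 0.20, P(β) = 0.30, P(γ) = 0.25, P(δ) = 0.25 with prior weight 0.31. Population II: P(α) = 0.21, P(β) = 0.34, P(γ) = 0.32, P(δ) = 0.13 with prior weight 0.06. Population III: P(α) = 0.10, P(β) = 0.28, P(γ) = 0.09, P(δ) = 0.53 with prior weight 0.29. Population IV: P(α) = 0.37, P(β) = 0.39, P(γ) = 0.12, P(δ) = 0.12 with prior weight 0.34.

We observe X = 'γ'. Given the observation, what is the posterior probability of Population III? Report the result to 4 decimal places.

0.1595

By Bayes' theorem, P(k | x) = P(Z=k) f_k(x) / Σ_j P(Z=j) f_j(x).
Categorical probabilities:
  f_I = 0.25
  f_II = 0.32
  f_III = 0.09
  f_IV = 0.12
Multiply by the mixture weights:
  P(Z=I)·f_I = 0.31 × 0.25 = 0.0775
  P(Z=II)·f_II = 0.06 × 0.32 = 0.0192
  P(Z=III)·f_III = 0.29 × 0.09 = 0.0261
  P(Z=IV)·f_IV = 0.34 × 0.12 = 0.0408
Denominator: 0.0775 + 0.0192 + 0.0261 + 0.0408 = 0.1636
P(Population III | data) ≈ 0.1595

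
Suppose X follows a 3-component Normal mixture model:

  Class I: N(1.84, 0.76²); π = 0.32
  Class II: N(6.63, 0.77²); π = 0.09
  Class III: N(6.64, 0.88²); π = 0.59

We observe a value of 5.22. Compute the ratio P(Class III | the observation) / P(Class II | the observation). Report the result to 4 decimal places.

Only the two components matter; the odds are (π_i f_i(x)) / (π_j f_j(x)).
Normal densities:
  L_I = 2.66148e-05
  L_II = 0.0968915
  L_III = 0.123315
0.0727556 / 0.00872024 ≈ 8.3433

8.3433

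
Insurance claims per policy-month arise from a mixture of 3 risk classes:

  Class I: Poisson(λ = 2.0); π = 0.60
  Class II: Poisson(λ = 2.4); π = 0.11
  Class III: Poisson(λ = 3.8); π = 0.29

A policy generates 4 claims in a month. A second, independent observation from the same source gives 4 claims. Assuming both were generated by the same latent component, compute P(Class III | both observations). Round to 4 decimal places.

0.6235

Posterior ∝ prior × likelihood, so P(k | x) ∝ π_k f_k(x); normalise over all components.
Since both observations come from the same component, the likelihood for component k is f_k(x₁)·f_k(x₂).
  L_I = [e^(−2.0)·2.0^4/4! = 0.0902235] × [0.0902235] = 0.00814028
  L_II = [e^(−2.4)·2.4^4/4! = 0.125408] × [0.125408] = 0.0157273
  L_III = [e^(−3.8)·3.8^4/4! = 0.194359] × [0.194359] = 0.0377753
Multiply by the mixture weights:
  π_I·L_I = 0.60 × 0.00814028 = 0.00488417
  π_II·L_II = 0.11 × 0.0157273 = 0.00173
  π_III·L_III = 0.29 × 0.0377753 = 0.0109548
Evidence: 0.00488417 + 0.00173 + 0.0109548 = 0.017569
P(Class III | data) = 0.0109548 / 0.017569 ≈ 0.6235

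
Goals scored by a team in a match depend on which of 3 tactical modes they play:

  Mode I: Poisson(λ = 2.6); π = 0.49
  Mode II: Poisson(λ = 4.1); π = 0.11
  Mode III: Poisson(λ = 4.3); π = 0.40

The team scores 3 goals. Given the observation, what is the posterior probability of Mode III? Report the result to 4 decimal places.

P(component k | x) = w_k·f_k(x) / marginal(x), where marginal(x) = Σ_j w_j·f_j(x).
Evaluate each component's likelihood at the observed value:
  p_I = 0.217572
  p_II = 0.190368
  p_III = 0.179799
Unnormalised posteriors:
  w_I·p_I = 0.49 × 0.217572 = 0.10661
  w_II·p_II = 0.11 × 0.190368 = 0.0209404
  w_III·p_III = 0.40 × 0.179799 = 0.0719197
Sum: 0.10661 + 0.0209404 + 0.0719197 = 0.19947
P(Mode III | x) ≈ 0.3606

0.3606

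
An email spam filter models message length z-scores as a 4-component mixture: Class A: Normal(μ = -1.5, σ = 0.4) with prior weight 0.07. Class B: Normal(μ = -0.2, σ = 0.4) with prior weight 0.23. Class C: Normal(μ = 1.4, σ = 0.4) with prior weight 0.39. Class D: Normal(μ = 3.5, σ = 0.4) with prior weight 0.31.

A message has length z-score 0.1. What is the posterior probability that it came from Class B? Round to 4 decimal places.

By Bayes' theorem, P(k | x) = π_k f_k(x) / Σ_j π_j f_j(x).
Component likelihoods at x = 0.1:
  L_A = (1/(0.4·√(2π)))·exp(−(0.1−-1.5)²/(2·0.4²)) = 0.997356·exp(-8.00000) = 0.000334576
  L_B = (1/(0.4·√(2π)))·exp(−(0.1−-0.2)²/(2·0.4²)) = 0.997356·exp(-0.28125) = 0.752844
  L_C = (1/(0.4·√(2π)))·exp(−(0.1−1.4)²/(2·0.4²)) = 0.997356·exp(-5.28125) = 0.00507262
  L_D = (1/(0.4·√(2π)))·exp(−(0.1−3.5)²/(2·0.4²)) = 0.997356·exp(-36.12500) = 2.04156e-16
Unnormalised posteriors:
  π_A·L_A = 0.07 × 0.000334576 = 2.34203e-05
  π_B·L_B = 0.23 × 0.752844 = 0.173154
  π_C·L_C = 0.39 × 0.00507262 = 0.00197832
  π_D·L_D = 0.31 × 2.04156e-16 = 6.32883e-17
Evidence: 2.34203e-05 + 0.173154 + 0.00197832 + 6.32883e-17 = 0.175156
So the posterior for Class B is 0.173154 / 0.175156 ≈ 0.9886.

0.9886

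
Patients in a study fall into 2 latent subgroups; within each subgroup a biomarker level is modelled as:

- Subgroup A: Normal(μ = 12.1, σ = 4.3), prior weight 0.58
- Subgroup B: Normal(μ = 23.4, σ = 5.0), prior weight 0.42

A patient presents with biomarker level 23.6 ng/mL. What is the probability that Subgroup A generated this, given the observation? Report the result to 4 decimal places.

0.0430

P(component k | x) = π_k·f_k(x) / marginal(x), where marginal(x) = Σ_j π_j·f_j(x).
Evaluate each component's likelihood at the observed value:
  f_A = 0.00259593
  f_B = 0.0797247
Weight by the priors:
  π_A·f_A = 0.58 × 0.00259593 = 0.00150564
  π_B·f_B = 0.42 × 0.0797247 = 0.0334844
Normaliser: 0.00150564 + 0.0334844 = 0.03499
P(Subgroup A | data) = 0.00150564 / 0.03499 ≈ 0.0430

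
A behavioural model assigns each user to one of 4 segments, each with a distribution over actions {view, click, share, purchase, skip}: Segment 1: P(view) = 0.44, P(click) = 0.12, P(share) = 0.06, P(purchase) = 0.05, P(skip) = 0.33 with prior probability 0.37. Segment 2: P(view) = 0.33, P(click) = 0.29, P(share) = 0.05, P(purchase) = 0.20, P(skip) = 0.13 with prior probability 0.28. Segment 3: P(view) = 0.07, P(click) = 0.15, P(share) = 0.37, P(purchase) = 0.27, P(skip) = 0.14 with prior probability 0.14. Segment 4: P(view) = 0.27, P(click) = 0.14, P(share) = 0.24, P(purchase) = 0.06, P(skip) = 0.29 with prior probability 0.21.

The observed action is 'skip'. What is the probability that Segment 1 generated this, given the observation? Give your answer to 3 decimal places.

0.511

P(component k | x) = P(Z=k)·f_k(x) / marginal(x), where marginal(x) = Σ_j P(Z=j)·f_j(x).
Categorical probabilities:
  p_1 = 0.33
  p_2 = 0.13
  p_3 = 0.14
  p_4 = 0.29
Weight by the priors:
  P(Z=1)·p_1 = 0.37 × 0.33 = 0.1221
  P(Z=2)·p_2 = 0.28 × 0.13 = 0.0364
  P(Z=3)·p_3 = 0.14 × 0.14 = 0.0196
  P(Z=4)·p_4 = 0.21 × 0.29 = 0.0609
Normaliser: 0.1221 + 0.0364 + 0.0196 + 0.0609 = 0.239
P(Segment 1 | x) ≈ 0.511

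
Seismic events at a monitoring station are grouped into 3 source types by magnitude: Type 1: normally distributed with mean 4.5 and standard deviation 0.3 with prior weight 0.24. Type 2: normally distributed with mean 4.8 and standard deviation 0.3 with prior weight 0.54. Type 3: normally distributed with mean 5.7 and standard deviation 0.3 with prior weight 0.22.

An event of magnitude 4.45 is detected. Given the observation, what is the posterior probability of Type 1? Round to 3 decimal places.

0.464

P(component k | x) = π_k·f_k(x) / marginal(x), where marginal(x) = Σ_j π_j·f_j(x).
Component likelihoods at x = 4.45:
  p_1 = (1/(0.3·√(2π)))·exp(−(4.45−4.5)²/(2·0.3²)) = 1.329808·exp(-0.01389) = 1.31147
  p_2 = (1/(0.3·√(2π)))·exp(−(4.45−4.8)²/(2·0.3²)) = 1.329808·exp(-0.68056) = 0.673329
  p_3 = (1/(0.3·√(2π)))·exp(−(4.45−5.7)²/(2·0.3²)) = 1.329808·exp(-8.68056) = 0.000225877
Unnormalised posteriors:
  π_1·p_1 = 0.24 × 1.31147 = 0.314752
  π_2·p_2 = 0.54 × 0.673329 = 0.363598
  π_3·p_3 = 0.22 × 0.000225877 = 4.96929e-05
Denominator: 0.314752 + 0.363598 + 4.96929e-05 = 0.678399
P(Type 1 | data) ≈ 0.464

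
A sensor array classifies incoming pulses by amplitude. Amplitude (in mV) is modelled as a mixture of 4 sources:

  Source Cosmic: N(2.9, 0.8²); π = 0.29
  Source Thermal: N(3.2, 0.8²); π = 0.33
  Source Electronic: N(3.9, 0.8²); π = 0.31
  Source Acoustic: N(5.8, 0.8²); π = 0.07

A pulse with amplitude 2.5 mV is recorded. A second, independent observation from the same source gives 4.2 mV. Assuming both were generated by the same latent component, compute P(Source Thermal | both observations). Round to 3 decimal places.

0.441

The responsibility of component k is w_k f_k(x) divided by Σ_j w_j f_j(x).
Since both observations come from the same component, the likelihood for component k is f_k(x₁)·f_k(x₂).
  L_Cosmic = [(1/(0.8·√(2π)))·exp(−(2.5−2.9)²/(2·0.8²)) = 0.498678·exp(-0.12500) = 0.440082] × [0.133173] = 0.0586069
  L_Thermal = [(1/(0.8·√(2π)))·exp(−(2.5−3.2)²/(2·0.8²)) = 0.498678·exp(-0.38281) = 0.340069] × [0.228311] = 0.0776416
  L_Electronic = [(1/(0.8·√(2π)))·exp(−(2.5−3.9)²/(2·0.8²)) = 0.498678·exp(-1.53125) = 0.107847] × [0.464819] = 0.0501292
  L_Acoustic = [(1/(0.8·√(2π)))·exp(−(2.5−5.8)²/(2·0.8²)) = 0.498678·exp(-8.50781) = 0.000100676] × [0.0674887] = 6.79446e-06
Prior × likelihood for each component:
  w_Cosmic·L_Cosmic = 0.29 × 0.0586069 = 0.016996
  w_Thermal·L_Thermal = 0.33 × 0.0776416 = 0.0256217
  w_Electronic·L_Electronic = 0.31 × 0.0501292 = 0.01554
  w_Acoustic·L_Acoustic = 0.07 × 6.79446e-06 = 4.75612e-07
Marginal: 0.016996 + 0.0256217 + 0.01554 + 4.75612e-07 = 0.0581582
P(Source Thermal | x₁, x₂) = 0.0256217 / 0.0581582 ≈ 0.441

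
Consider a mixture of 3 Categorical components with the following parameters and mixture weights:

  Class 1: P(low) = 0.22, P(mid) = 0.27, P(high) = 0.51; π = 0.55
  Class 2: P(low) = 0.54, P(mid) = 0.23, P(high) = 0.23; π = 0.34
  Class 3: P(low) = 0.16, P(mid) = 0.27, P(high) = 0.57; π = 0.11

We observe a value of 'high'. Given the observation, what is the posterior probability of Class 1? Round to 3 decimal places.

By Bayes' theorem, P(k | x) = π_k f_k(x) / Σ_j π_j f_j(x).
Categorical probabilities:
  L_1 = 0.51
  L_2 = 0.23
  L_3 = 0.57
Weight by the priors:
  π_1·L_1 = 0.55 × 0.51 = 0.2805
  π_2·L_2 = 0.34 × 0.23 = 0.0782
  π_3·L_3 = 0.11 × 0.57 = 0.0627
Marginal: 0.2805 + 0.0782 + 0.0627 = 0.4214
Responsibility of Class 1: 0.2805 / 0.4214 ≈ 0.666

0.666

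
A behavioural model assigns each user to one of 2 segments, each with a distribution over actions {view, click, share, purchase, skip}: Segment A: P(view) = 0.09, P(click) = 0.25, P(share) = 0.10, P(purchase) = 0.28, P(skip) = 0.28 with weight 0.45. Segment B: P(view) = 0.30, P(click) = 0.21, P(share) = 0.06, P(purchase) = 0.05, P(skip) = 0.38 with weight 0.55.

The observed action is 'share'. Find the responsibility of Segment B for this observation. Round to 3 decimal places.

By Bayes' theorem, P(k | x) = w_k f_k(x) / Σ_j w_j f_j(x).
Component likelihoods at x = 'share':
  p_A = P(share | comp) = 0.10
  p_B = P(share | comp) = 0.06
Multiply by the mixture weights:
  w_A·p_A = 0.45 × 0.1 = 0.045
  w_B·p_B = 0.55 × 0.06 = 0.033
Sum: 0.045 + 0.033 = 0.078
P(Segment B | the observation) ≈ 0.423

0.423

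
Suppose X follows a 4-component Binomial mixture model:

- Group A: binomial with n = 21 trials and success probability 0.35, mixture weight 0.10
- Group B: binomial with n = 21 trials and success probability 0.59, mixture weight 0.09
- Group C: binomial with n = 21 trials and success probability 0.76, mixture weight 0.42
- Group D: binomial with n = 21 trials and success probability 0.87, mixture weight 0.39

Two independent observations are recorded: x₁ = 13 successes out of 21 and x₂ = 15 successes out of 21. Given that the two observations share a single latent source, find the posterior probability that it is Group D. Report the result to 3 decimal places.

P(component k | x) = π_k·f_k(x) / marginal(x), where marginal(x) = Σ_j π_j·f_j(x).
Since both observations come from the same component, the likelihood for component k is f_k(x₁)·f_k(x₂).
  f_A = [C(21,13)·0.35^13·0.65^8 = 203490·1.18273e-06·0.0318645 = 0.00766893] × [0.000592943] = 4.54723e-06
  f_B = [C(21,13)·0.59^13·0.41^8 = 203490·0.00104973·0.000798493 = 0.170565] × [0.0941879] = 0.0160652
  f_C = [C(21,13)·0.76^13·0.24^8 = 203490·0.0282213·1.10075e-05 = 0.0632135] × [0.169038] = 0.0106855
  f_D = [C(21,13)·0.87^13·0.13^8 = 203490·0.163588·8.15731e-08 = 0.00271544] × [0.032431] = 8.80645e-05
Prior × likelihood for each component:
  π_A·f_A = 0.10 × 4.54723e-06 = 4.54723e-07
  π_B·f_B = 0.09 × 0.0160652 = 0.00144586
  π_C·f_C = 0.42 × 0.0106855 = 0.00448789
  π_D·f_D = 0.39 × 8.80645e-05 = 3.43452e-05
Evidence: 4.54723e-07 + 0.00144586 + 0.00448789 + 3.43452e-05 = 0.00596855
P(Group D | x₁,x₂) ≈ 0.006

0.006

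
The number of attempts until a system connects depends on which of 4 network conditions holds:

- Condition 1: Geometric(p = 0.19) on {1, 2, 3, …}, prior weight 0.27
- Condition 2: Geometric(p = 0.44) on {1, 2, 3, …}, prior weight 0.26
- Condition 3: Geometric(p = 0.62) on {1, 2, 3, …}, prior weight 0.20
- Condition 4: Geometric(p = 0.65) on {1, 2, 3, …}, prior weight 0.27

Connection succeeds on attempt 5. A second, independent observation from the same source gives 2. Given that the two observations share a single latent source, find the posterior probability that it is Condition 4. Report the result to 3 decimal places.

The responsibility of component k is π_k f_k(x) divided by Σ_j π_j f_j(x).
Since both observations come from the same component, the likelihood for component k is f_k(x₁)·f_k(x₂).
  f_1 = [0.0817888] × [0.1539] = 0.0125873
  f_2 = [0.0432718] × [0.2464] = 0.0106622
  f_3 = [0.0129278] × [0.2356] = 0.0030458
  f_4 = [0.00975406] × [0.2275] = 0.00221905
Multiply by the mixture weights:
  π_1·f_1 = 0.27 × 0.0125873 = 0.00339857
  π_2·f_2 = 0.26 × 0.0106622 = 0.00277216
  π_3·f_3 = 0.20 × 0.0030458 = 0.00060916
  π_4·f_4 = 0.27 × 0.00221905 = 0.000599143
Evidence: 0.00339857 + 0.00277216 + 0.00060916 + 0.000599143 = 0.00737904
So the posterior for Condition 4 is 0.000599143 / 0.00737904 ≈ 0.081.

0.081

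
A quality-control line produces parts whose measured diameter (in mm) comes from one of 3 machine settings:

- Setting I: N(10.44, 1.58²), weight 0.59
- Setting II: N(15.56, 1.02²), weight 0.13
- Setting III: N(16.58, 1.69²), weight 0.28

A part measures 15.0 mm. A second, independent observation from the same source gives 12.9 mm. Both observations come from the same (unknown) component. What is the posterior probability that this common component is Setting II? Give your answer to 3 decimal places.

0.338

The responsibility of component k is π_k f_k(x) divided by Σ_j π_j f_j(x).
Since both observations come from the same component, the likelihood for component k is f_k(x₁)·f_k(x₂).
  L_I = [(1/(1.58·√(2π)))·exp(−(15.0−10.44)²/(2·1.58²)) = 0.252495·exp(-4.16472) = 0.00392229] × [0.075138] = 0.000294713
  L_II = [(1/(1.02·√(2π)))·exp(−(15.0−15.56)²/(2·1.02²)) = 0.391120·exp(-0.15071) = 0.336401] × [0.0130474] = 0.00438916
  L_III = [(1/(1.69·√(2π)))·exp(−(15.0−16.58)²/(2·1.69²)) = 0.236061·exp(-0.43703) = 0.152484] × [0.0220498] = 0.00336224
Unnormalised posteriors:
  π_I·L_I = 0.59 × 0.000294713 = 0.000173881
  π_II·L_II = 0.13 × 0.00438916 = 0.000570591
  π_III·L_III = 0.28 × 0.00336224 = 0.000941426
Denominator: 0.000173881 + 0.000570591 + 0.000941426 = 0.0016859
P(Setting II | x₁,x₂) ≈ 0.338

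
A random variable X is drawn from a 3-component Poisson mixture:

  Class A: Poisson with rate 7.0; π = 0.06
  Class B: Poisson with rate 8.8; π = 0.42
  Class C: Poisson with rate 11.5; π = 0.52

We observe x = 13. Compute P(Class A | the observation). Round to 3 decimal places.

0.012

By Bayes' theorem, P(k | x) = w_k f_k(x) / Σ_j w_j f_j(x).
Evaluate each component's likelihood at the observed value:
  p_A = e^(−7.0)·7.0^13/13! = 0.0141884
  p_B = e^(−8.8)·8.8^13/13! = 0.0459413
  p_C = e^(−11.5)·11.5^13/13! = 0.100093
Unnormalised posteriors:
  w_A·p_A = 0.06 × 0.0141884 = 0.000851303
  w_B·p_B = 0.42 × 0.0459413 = 0.0192953
  w_C·p_C = 0.52 × 0.100093 = 0.0520485
Marginal: 0.000851303 + 0.0192953 + 0.0520485 = 0.0721952
P(Class A | the observation) ≈ 0.012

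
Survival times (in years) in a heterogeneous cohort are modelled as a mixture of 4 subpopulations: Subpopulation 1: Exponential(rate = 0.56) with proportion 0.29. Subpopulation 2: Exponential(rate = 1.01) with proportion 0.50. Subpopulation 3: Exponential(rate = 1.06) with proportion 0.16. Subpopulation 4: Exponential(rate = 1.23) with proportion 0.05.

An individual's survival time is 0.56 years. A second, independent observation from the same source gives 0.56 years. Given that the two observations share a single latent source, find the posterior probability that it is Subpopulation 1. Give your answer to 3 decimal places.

0.169

P(component k | x) = P(Z=k)·f_k(x) / marginal(x), where marginal(x) = Σ_j P(Z=j)·f_j(x).
Since both observations come from the same component, the likelihood for component k is f_k(x₁)·f_k(x₂).
  p_1 = [0.409254] × [0.409254] = 0.167489
  p_2 = [0.573699] × [0.573699] = 0.329131
  p_3 = [0.585475] × [0.585475] = 0.342781
  p_4 = [0.617679] × [0.617679] = 0.381528
Prior × likelihood for each component:
  P(Z=1)·p_1 = 0.29 × 0.167489 = 0.0485718
  P(Z=2)·p_2 = 0.50 × 0.329131 = 0.164566
  P(Z=3)·p_3 = 0.16 × 0.342781 = 0.054845
  P(Z=4)·p_4 = 0.05 × 0.381528 = 0.0190764
Evidence: 0.0485718 + 0.164566 + 0.054845 + 0.0190764 = 0.287059
So the posterior for Subpopulation 1 is 0.0485718 / 0.287059 ≈ 0.169.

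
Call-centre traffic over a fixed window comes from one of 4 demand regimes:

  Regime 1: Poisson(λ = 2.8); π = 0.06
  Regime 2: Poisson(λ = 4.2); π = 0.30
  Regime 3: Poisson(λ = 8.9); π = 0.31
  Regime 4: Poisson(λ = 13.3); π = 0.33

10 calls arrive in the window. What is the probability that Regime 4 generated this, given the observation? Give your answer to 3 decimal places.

By Bayes' theorem, P(k | x) = π_k f_k(x) / Σ_j π_j f_j(x).
Poisson probabilities:
  p_1 = 0.000496355
  p_2 = 0.00705819
  p_3 = 0.117197
  p_4 = 0.0799166
Weight by the priors:
  π_1·p_1 = 0.06 × 0.000496355 = 2.97813e-05
  π_2·p_2 = 0.30 × 0.00705819 = 0.00211746
  π_3·p_3 = 0.31 × 0.117197 = 0.036331
  π_4·p_4 = 0.33 × 0.0799166 = 0.0263725
Denominator: 2.97813e-05 + 0.00211746 + 0.036331 + 0.0263725 = 0.0648507
Responsibility of Regime 4: 0.0263725 / 0.0648507 ≈ 0.407

0.407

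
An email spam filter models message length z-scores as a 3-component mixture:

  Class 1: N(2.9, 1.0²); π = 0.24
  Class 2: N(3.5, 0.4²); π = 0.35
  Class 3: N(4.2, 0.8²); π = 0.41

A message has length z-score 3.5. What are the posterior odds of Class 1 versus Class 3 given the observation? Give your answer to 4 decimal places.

The posterior odds equal the prior odds times the likelihood ratio: (π_i/π_j)·(f_i(x)/f_j(x)).
Evaluate each component's likelihood at the observed value:
  L_1 = 0.333225
  L_2 = 0.997356
  L_3 = 0.340069
Odds = (0.24/0.41) × (0.333225/0.340069) = 0.585366 × 0.979874 ≈ 0.5736

0.5736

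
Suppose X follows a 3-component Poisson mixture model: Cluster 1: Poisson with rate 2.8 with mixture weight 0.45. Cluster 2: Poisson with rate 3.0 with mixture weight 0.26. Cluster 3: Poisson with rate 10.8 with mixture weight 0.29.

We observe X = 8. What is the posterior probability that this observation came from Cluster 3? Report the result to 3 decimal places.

The responsibility of component k is w_k f_k(x) divided by Σ_j w_j f_j(x).
Poisson probabilities:
  p_1 = e^(−2.8)·2.8^8/8! = 0.00569796
  p_2 = e^(−3.0)·3.0^8/8! = 0.00810151
  p_3 = e^(−10.8)·10.8^8/8! = 0.093646
Multiply by the mixture weights:
  w_1·p_1 = 0.45 × 0.00569796 = 0.00256408
  w_2·p_2 = 0.26 × 0.00810151 = 0.00210639
  w_3·p_3 = 0.29 × 0.093646 = 0.0271573
Evidence: 0.00256408 + 0.00210639 + 0.0271573 = 0.0318278
Responsibility of Cluster 3: 0.0271573 / 0.0318278 ≈ 0.853

0.853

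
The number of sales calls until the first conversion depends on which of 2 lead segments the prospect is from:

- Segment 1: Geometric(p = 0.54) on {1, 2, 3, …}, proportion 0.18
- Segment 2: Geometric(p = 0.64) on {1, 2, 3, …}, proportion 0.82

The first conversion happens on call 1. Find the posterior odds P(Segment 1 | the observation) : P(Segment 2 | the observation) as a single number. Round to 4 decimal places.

0.1852

The posterior odds equal the prior odds times the likelihood ratio: (π_i/π_j)·(f_i(x)/f_j(x)).
Geometric probabilities:
  f_1 = 0.54
  f_2 = 0.64
Odds = (0.18/0.82) × (0.54/0.64) = 0.219512 × 0.84375 ≈ 0.1852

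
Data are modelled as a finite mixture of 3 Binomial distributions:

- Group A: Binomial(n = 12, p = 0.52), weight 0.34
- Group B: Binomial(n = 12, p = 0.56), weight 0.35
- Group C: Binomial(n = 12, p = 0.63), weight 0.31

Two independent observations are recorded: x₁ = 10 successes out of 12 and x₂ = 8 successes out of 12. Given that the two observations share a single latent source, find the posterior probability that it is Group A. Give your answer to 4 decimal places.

0.1067

Apply Bayes' rule: the posterior for each component is proportional to its prior times its likelihood at x.
Since both observations come from the same component, the likelihood for component k is f_k(x₁)·f_k(x₂).
  f_A = [C(12,10)·0.52^10·0.48^2 = 66·0.00144555·0.2304 = 0.0219816] × [0.140474] = 0.00308785
  f_B = [C(12,10)·0.56^10·0.44^2 = 66·0.00303305·0.1936 = 0.0387552] × [0.17944] = 0.00695424
  f_C = [C(12,10)·0.63^10·0.37^2 = 66·0.0098493·0.1369 = 0.0889924] × [0.230217] = 0.0204875
Prior × likelihood for each component:
  w_A·f_A = 0.34 × 0.00308785 = 0.00104987
  w_B·f_B = 0.35 × 0.00695424 = 0.00243398
  w_C·f_C = 0.31 × 0.0204875 = 0.00635113
Evidence: 0.00104987 + 0.00243398 + 0.00635113 = 0.00983499
P(Group A | x₁, x₂) ≈ 0.1067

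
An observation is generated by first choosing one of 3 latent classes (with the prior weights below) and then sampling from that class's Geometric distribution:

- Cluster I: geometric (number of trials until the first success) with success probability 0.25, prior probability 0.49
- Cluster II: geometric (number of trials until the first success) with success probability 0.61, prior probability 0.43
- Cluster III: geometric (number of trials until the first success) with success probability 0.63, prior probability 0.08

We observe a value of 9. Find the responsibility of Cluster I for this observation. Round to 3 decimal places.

By Bayes' theorem, P(k | x) = P(Z=k) f_k(x) / Σ_j P(Z=j) f_j(x).
Component likelihoods at x = 9:
  f_I = 0.25·(1−0.25)^8 = 0.25·0.100113 = 0.0250282
  f_II = 0.61·(1−0.61)^8 = 0.61·0.000535201 = 0.000326473
  f_III = 0.63·(1−0.63)^8 = 0.63·0.000351248 = 0.000221286
Weight by the priors:
  P(Z=I)·f_I = 0.49 × 0.0250282 = 0.0122638
  P(Z=II)·f_II = 0.43 × 0.000326473 = 0.000140383
  P(Z=III)·f_III = 0.08 × 0.000221286 = 1.77029e-05
Denominator: 0.0122638 + 0.000140383 + 1.77029e-05 = 0.0124219
So the posterior for Cluster I is 0.0122638 / 0.0124219 ≈ 0.987.

0.987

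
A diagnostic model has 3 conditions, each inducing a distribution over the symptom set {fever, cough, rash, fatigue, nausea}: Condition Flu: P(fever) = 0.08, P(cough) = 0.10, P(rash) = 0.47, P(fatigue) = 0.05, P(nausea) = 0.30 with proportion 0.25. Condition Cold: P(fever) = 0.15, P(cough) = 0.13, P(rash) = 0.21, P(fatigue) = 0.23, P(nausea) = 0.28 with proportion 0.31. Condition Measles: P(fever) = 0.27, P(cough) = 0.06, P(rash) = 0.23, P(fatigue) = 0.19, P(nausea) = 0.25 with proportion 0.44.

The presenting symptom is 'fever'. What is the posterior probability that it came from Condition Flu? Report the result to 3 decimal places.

0.108

By Bayes' theorem, P(k | x) = w_k f_k(x) / Σ_j w_j f_j(x).
Categorical probabilities:
  f_Flu = 0.08
  f_Cold = 0.15
  f_Measles = 0.27
Prior × likelihood for each component:
  w_Flu·f_Flu = 0.25 × 0.08 = 0.02
  w_Cold·f_Cold = 0.31 × 0.15 = 0.0465
  w_Measles·f_Measles = 0.44 × 0.27 = 0.1188
Marginal: 0.02 + 0.0465 + 0.1188 = 0.1853
Responsibility of Condition Flu: 0.02 / 0.1853 ≈ 0.108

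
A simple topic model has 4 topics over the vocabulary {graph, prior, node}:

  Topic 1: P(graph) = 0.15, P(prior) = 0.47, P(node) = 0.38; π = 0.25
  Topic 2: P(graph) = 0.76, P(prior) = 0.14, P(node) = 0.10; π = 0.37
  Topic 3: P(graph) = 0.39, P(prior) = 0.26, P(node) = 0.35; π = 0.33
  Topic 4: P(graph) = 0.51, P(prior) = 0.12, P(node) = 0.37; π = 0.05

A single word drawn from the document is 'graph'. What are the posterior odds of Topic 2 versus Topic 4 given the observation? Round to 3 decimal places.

11.027

Posterior odds = (π_i f_i(x)) / (π_j f_j(x)); the normalising sum cancels.
Categorical probabilities:
  L_1 = P(graph | comp) = 0.15
  L_2 = P(graph | comp) = 0.76
  L_3 = P(graph | comp) = 0.39
  L_4 = P(graph | comp) = 0.51
Odds = (0.37/0.05) × (0.76/0.51) = 7.4 × 1.4902 ≈ 11.027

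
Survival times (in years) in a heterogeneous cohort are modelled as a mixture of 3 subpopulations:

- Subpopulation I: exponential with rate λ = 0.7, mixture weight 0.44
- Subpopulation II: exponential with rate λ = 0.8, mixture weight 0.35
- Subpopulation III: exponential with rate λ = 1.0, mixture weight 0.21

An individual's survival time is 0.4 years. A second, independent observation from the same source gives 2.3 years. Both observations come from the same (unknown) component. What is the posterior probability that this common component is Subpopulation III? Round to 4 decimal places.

By Bayes' theorem, P(k | x) = π_k f_k(x) / Σ_j π_j f_j(x).
Since both observations come from the same component, the likelihood for component k is f_k(x₁)·f_k(x₂).
  L_I = [0.7·e^(−0.7·0.4) = 0.7·e^(−0.2800) = 0.529049] × [0.139921] = 0.0740252
  L_II = [0.8·e^(−0.8·0.4) = 0.8·e^(−0.3200) = 0.580919] × [0.127054] = 0.0738081
  L_III = [1.0·e^(−1.0·0.4) = 1.0·e^(−0.4000) = 0.67032] × [0.100259] = 0.0672055
Unnormalised posteriors:
  π_I·L_I = 0.44 × 0.0740252 = 0.0325711
  π_II·L_II = 0.35 × 0.0738081 = 0.0258328
  π_III·L_III = 0.21 × 0.0672055 = 0.0141132
Sum: 0.0325711 + 0.0258328 + 0.0141132 = 0.0725171
Responsibility of Subpopulation III: 0.0141132 / 0.0725171 ≈ 0.1946

0.1946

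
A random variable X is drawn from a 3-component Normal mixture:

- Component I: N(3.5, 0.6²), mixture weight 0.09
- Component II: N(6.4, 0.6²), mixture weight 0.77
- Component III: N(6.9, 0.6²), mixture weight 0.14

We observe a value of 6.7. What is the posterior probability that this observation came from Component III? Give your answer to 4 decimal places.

0.1631

P(component k | x) = π_k·f_k(x) / marginal(x), where marginal(x) = Σ_j π_j·f_j(x).
Evaluate each component's likelihood at the observed value:
  L_I = 4.42717e-07
  L_II = 0.586776
  L_III = 0.628972
Multiply by the mixture weights:
  π_I·L_I = 0.09 × 4.42717e-07 = 3.98445e-08
  π_II·L_II = 0.77 × 0.586776 = 0.451817
  π_III·L_III = 0.14 × 0.628972 = 0.0880561
Denominator: 3.98445e-08 + 0.451817 + 0.0880561 = 0.539873
So the posterior for Component III is 0.0880561 / 0.539873 ≈ 0.1631.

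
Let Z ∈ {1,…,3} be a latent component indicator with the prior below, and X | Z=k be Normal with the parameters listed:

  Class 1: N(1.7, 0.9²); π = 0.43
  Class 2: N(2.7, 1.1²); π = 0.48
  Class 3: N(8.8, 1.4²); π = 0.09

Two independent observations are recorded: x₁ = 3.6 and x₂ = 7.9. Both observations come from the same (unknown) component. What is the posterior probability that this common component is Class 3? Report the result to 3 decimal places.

0.904

Apply Bayes' rule: the posterior for each component is proportional to its prior times its likelihood at x.
Since both observations come from the same component, the likelihood for component k is f_k(x₁)·f_k(x₂).
  f_1 = [(1/(0.9·√(2π)))·exp(−(3.6−1.7)²/(2·0.9²)) = 0.443269·exp(-2.22840) = 0.0477406] × [2.19562e-11] = 1.0482e-12
  f_2 = [(1/(1.1·√(2π)))·exp(−(3.6−2.7)²/(2·1.1²)) = 0.362675·exp(-0.33471) = 0.25951] × [5.09219e-06] = 1.32148e-06
  f_3 = [(1/(1.4·√(2π)))·exp(−(3.6−8.8)²/(2·1.4²)) = 0.284959·exp(-6.89796) = 0.000287764] × [0.231762] = 6.66928e-05
Multiply by the mixture weights:
  π_1·f_1 = 0.43 × 1.0482e-12 = 4.50726e-13
  π_2·f_2 = 0.48 × 1.32148e-06 = 6.34308e-07
  π_3·f_3 = 0.09 × 6.66928e-05 = 6.00235e-06
Denominator: 4.50726e-13 + 6.34308e-07 + 6.00235e-06 = 6.63666e-06
So the posterior for Class 3 is 6.00235e-06 / 6.63666e-06 ≈ 0.904.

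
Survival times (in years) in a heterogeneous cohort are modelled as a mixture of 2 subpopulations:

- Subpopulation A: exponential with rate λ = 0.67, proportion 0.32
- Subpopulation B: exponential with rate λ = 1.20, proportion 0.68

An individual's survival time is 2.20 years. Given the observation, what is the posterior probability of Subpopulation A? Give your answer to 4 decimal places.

The responsibility of component k is π_k f_k(x) divided by Σ_j π_j f_j(x).
Component likelihoods at x = 2.20 years:
  L_A = 0.153435
  L_B = 0.0856335
Multiply by the mixture weights:
  π_A·L_A = 0.32 × 0.153435 = 0.0490992
  π_B·L_B = 0.68 × 0.0856335 = 0.0582308
Evidence: 0.0490992 + 0.0582308 = 0.10733
Responsibility of Subpopulation A: 0.0490992 / 0.10733 ≈ 0.4575

0.4575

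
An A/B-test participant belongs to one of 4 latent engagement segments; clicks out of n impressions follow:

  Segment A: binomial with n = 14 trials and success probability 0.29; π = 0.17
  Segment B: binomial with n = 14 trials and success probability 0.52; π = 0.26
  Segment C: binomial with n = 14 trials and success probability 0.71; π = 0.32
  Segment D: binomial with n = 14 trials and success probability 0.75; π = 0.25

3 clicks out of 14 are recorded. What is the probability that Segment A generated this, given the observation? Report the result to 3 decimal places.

0.892

The responsibility of component k is π_k f_k(x) divided by Σ_j π_j f_j(x).
Evaluate each component's likelihood at the observed value:
  p_A = C(14,3)·0.29^3·0.71^11 = 364·0.024389·0.0231122 = 0.205181
  p_B = C(14,3)·0.52^3·0.48^11 = 364·0.140608·0.00031164 = 0.0159502
  p_C = C(14,3)·0.71^3·0.29^11 = 364·0.357911·1.22005e-06 = 0.000158948
  p_D = C(14,3)·0.75^3·0.25^11 = 364·0.421875·2.38419e-07 = 3.66122e-05
Multiply by the mixture weights:
  π_A·p_A = 0.17 × 0.205181 = 0.0348808
  π_B·p_B = 0.26 × 0.0159502 = 0.00414704
  π_C·p_C = 0.32 × 0.000158948 = 5.08633e-05
  π_D·p_D = 0.25 × 3.66122e-05 = 9.15304e-06
Normaliser: 0.0348808 + 0.00414704 + 5.08633e-05 + 9.15304e-06 = 0.0390878
So the posterior for Segment A is 0.0348808 / 0.0390878 ≈ 0.892.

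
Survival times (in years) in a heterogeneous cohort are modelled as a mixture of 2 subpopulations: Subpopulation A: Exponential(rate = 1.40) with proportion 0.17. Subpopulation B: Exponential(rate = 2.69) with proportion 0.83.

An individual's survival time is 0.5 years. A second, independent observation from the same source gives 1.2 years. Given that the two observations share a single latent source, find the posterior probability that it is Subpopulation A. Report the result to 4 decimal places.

0.3321

The responsibility of component k is π_k f_k(x) divided by Σ_j π_j f_j(x).
Since both observations come from the same component, the likelihood for component k is f_k(x₁)·f_k(x₂).
  p_A = [0.695219] × [0.260924] = 0.181399
  p_B = [0.700852] × [0.106623] = 0.0747267
Prior × likelihood for each component:
  π_A·p_A = 0.17 × 0.181399 = 0.0308379
  π_B·p_B = 0.83 × 0.0747267 = 0.0620232
Denominator: 0.0308379 + 0.0620232 = 0.092861
Responsibility of Subpopulation A: 0.0308379 / 0.092861 ≈ 0.3321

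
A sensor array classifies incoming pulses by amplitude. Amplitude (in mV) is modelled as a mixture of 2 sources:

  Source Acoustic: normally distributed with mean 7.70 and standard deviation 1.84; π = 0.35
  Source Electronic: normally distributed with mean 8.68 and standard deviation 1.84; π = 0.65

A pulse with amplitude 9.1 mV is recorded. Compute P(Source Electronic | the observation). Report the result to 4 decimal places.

0.7073

Apply Bayes' rule: the posterior for each component is proportional to its prior times its likelihood at x.
Normal densities:
  p_Acoustic = (1/(1.84·√(2π)))·exp(−(9.1−7.70)²/(2·1.84²)) = 0.216816·exp(-0.28946) = 0.162323
  p_Electronic = (1/(1.84·√(2π)))·exp(−(9.1−8.68)²/(2·1.84²)) = 0.216816·exp(-0.02605) = 0.211241
Multiply by the mixture weights:
  π_Acoustic·p_Acoustic = 0.35 × 0.162323 = 0.0568131
  π_Electronic·p_Electronic = 0.65 × 0.211241 = 0.137307
Denominator: 0.0568131 + 0.137307 = 0.19412
So the posterior for Source Electronic is 0.137307 / 0.19412 ≈ 0.7073.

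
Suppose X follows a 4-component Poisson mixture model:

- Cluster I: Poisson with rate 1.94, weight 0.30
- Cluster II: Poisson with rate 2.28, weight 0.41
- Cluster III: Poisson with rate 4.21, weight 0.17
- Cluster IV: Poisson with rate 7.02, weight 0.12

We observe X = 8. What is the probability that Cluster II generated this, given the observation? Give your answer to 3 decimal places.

0.033

Posterior ∝ prior × likelihood, so P(k | x) ∝ π_k f_k(x); normalise over all components.
Evaluate each component's likelihood at the observed value:
  f_I = e^(−1.94)·1.94^8/8! = 0.000715092
  f_II = e^(−2.28)·2.28^8/8! = 0.00185254
  f_III = e^(−4.21)·4.21^8/8! = 0.0363376
  f_IV = e^(−7.02)·7.02^8/8! = 0.130746
Unnormalised posteriors:
  π_I·f_I = 0.30 × 0.000715092 = 0.000214528
  π_II·f_II = 0.41 × 0.00185254 = 0.00075954
  π_III·f_III = 0.17 × 0.0363376 = 0.0061774
  π_IV·f_IV = 0.12 × 0.130746 = 0.0156895
Marginal: 0.000214528 + 0.00075954 + 0.0061774 + 0.0156895 = 0.022841
P(Cluster II | x) ≈ 0.033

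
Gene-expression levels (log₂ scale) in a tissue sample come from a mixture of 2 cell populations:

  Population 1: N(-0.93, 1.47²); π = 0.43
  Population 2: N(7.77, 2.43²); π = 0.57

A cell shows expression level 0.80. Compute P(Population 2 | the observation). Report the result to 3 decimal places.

0.026

By Bayes' theorem, P(k | x) = π_k f_k(x) / Σ_j π_j f_j(x).
Evaluate each component's likelihood at the observed value:
  L_1 = (1/(1.47·√(2π)))·exp(−(0.80−-0.93)²/(2·1.47²)) = 0.271389·exp(-0.69251) = 0.135781
  L_2 = (1/(2.43·√(2π)))·exp(−(0.80−7.77)²/(2·2.43²)) = 0.164174·exp(-4.11361) = 0.00268402
Weight by the priors:
  π_1·L_1 = 0.43 × 0.135781 = 0.0583858
  π_2·L_2 = 0.57 × 0.00268402 = 0.00152989
Normaliser: 0.0583858 + 0.00152989 = 0.0599156
P(Population 2 | 0.80) ≈ 0.026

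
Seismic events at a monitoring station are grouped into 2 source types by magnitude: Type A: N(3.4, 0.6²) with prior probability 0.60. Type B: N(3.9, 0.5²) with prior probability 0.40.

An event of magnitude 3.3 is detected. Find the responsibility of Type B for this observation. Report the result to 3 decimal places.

The responsibility of component k is P(Z=k) f_k(x) divided by Σ_j P(Z=j) f_j(x).
Component likelihoods at x = 3.3:
  L_A = 0.655733
  L_B = 0.388372
Weight by the priors:
  P(Z=A)·L_A = 0.60 × 0.655733 = 0.39344
  P(Z=B)·L_B = 0.40 × 0.388372 = 0.155349
Sum: 0.39344 + 0.155349 = 0.548789
P(Type B | data) = 0.155349 / 0.548789 ≈ 0.283

0.283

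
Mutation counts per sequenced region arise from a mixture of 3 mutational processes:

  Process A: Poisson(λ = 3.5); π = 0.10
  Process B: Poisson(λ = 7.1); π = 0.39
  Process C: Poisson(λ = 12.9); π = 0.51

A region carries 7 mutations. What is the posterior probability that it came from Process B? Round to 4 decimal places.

P(component k | x) = P(Z=k)·f_k(x) / marginal(x), where marginal(x) = Σ_j P(Z=j)·f_j(x).
Component likelihoods at x = 7 mutations:
  f_A = 0.0385492
  f_B = 0.148897
  f_C = 0.0294645
Weight by the priors:
  P(Z=A)·f_A = 0.10 × 0.0385492 = 0.00385492
  P(Z=B)·f_B = 0.39 × 0.148897 = 0.05807
  P(Z=C)·f_C = 0.51 × 0.0294645 = 0.0150269
Denominator: 0.00385492 + 0.05807 + 0.0150269 = 0.0769518
So the posterior for Process B is 0.05807 / 0.0769518 ≈ 0.7546.

0.7546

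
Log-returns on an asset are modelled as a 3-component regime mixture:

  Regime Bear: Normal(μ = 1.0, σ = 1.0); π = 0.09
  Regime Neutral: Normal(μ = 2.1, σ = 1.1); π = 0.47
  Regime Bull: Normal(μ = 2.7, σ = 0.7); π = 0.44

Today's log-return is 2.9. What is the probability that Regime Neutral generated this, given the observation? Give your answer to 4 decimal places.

0.3466

The responsibility of component k is π_k f_k(x) divided by Σ_j π_j f_j(x).
Evaluate each component's likelihood at the observed value:
  f_Bear = (1/(1.0·√(2π)))·exp(−(2.9−1.0)²/(2·1.0²)) = 0.398942·exp(-1.80500) = 0.0656158
  f_Neutral = (1/(1.1·√(2π)))·exp(−(2.9−2.1)²/(2·1.1²)) = 0.362675·exp(-0.26446) = 0.278396
  f_Bull = (1/(0.7·√(2π)))·exp(−(2.9−2.7)²/(2·0.7²)) = 0.569918·exp(-0.04082) = 0.547124
Prior × likelihood for each component:
  π_Bear·f_Bear = 0.09 × 0.0656158 = 0.00590542
  π_Neutral·f_Neutral = 0.47 × 0.278396 = 0.130846
  π_Bull·f_Bull = 0.44 × 0.547124 = 0.240735
Evidence: 0.00590542 + 0.130846 + 0.240735 = 0.377486
P(Regime Neutral | x) = 0.130846 / 0.377486 ≈ 0.3466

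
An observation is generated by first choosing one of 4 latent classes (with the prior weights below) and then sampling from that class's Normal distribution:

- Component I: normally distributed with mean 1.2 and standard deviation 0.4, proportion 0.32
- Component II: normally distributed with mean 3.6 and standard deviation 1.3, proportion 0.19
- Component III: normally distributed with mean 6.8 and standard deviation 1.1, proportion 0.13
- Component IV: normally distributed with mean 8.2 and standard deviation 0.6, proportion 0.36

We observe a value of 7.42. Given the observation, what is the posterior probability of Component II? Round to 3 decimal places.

0.005

By Bayes' theorem, P(k | x) = P(Z=k) f_k(x) / Σ_j P(Z=j) f_j(x).
Evaluate each component's likelihood at the observed value:
  p_I = (1/(0.4·√(2π)))·exp(−(7.42−1.2)²/(2·0.4²)) = 0.997356·exp(-120.90125) = 3.10531e-53
  p_II = (1/(1.3·√(2π)))·exp(−(7.42−3.6)²/(2·1.3²)) = 0.306879·exp(-4.31728) = 0.00409258
  p_III = (1/(1.1·√(2π)))·exp(−(7.42−6.8)²/(2·1.1²)) = 0.362675·exp(-0.15884) = 0.309409
  p_IV = (1/(0.6·√(2π)))·exp(−(7.42−8.2)²/(2·0.6²)) = 0.664904·exp(-0.84500) = 0.285614
Unnormalised posteriors:
  P(Z=I)·p_I = 0.32 × 3.10531e-53 = 9.93698e-54
  P(Z=II)·p_II = 0.19 × 0.00409258 = 0.000777589
  P(Z=III)·p_III = 0.13 × 0.309409 = 0.0402232
  P(Z=IV)·p_IV = 0.36 × 0.285614 = 0.102821
Marginal: 9.93698e-54 + 0.000777589 + 0.0402232 + 0.102821 = 0.143822
P(Component II | data) ≈ 0.005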